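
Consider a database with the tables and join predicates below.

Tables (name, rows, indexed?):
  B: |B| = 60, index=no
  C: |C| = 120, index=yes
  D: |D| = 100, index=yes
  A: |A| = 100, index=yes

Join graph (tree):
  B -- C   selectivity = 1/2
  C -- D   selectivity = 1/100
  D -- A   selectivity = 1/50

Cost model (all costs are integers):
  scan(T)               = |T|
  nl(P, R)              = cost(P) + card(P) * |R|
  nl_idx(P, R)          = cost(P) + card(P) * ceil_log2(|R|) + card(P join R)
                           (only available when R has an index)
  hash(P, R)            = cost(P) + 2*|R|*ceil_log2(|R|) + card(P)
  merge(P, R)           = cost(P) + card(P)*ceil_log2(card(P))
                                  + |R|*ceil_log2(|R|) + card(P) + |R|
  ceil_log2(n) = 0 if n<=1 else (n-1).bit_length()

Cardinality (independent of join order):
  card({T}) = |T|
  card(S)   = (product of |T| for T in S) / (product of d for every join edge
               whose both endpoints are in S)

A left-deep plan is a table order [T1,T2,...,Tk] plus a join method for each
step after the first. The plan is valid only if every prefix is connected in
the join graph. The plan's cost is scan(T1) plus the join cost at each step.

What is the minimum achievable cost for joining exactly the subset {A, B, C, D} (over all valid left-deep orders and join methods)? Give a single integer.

Selinger DP over subsets of {A,B,C,D}:
  {B}: scan cost=60, card=60
  {C}: scan cost=120, card=120
  {D}: scan cost=100, card=100
  {A}: scan cost=100, card=100
  {BC}: card=3600; try (B,hash)→960, (C,merge)→1440, (B,merge)→1500, (C,hash)→1800, (C,nl_idx)→4080, (C,nl)→7260 …(+1); best=960 via (B,hash)
  {CD}: card=120; try (C,nl_idx)→920, (D,nl_idx)→1080, (D,hash)→1640, (C,merge)→1860, (D,merge)→1880, (C,hash)→1880 …(+2); best=920 via (C,nl_idx)
  {AD}: card=200; try (D,nl_idx)→1000, (A,nl_idx)→1000, (D,hash)→1600, (A,hash)→1600, (D,merge)→1700, (A,merge)→1700 …(+2); best=1000 via (D,nl_idx)
  {BCD}: card=3600; try (B,hash)→1760, (B,merge)→2300, (D,hash)→5960, (B,nl)→8120, (D,nl_idx)→29760, (D,merge)→48560 …(+1); best=1760 via (B,hash)
  {ACD}: card=240; try (A,nl_idx)→2000, (A,hash)→2440, (C,nl_idx)→2640, (A,merge)→2680, (C,hash)→2880, (C,merge)→3760 …(+2); best=2000 via (A,nl_idx)
  {ABCD}: card=7200; try (B,hash)→2960, (B,merge)→4580, (A,hash)→6760, (B,nl)→16400, (A,nl_idx)→34160, (A,merge)→49360 …(+1); best=2960 via (B,hash)

2960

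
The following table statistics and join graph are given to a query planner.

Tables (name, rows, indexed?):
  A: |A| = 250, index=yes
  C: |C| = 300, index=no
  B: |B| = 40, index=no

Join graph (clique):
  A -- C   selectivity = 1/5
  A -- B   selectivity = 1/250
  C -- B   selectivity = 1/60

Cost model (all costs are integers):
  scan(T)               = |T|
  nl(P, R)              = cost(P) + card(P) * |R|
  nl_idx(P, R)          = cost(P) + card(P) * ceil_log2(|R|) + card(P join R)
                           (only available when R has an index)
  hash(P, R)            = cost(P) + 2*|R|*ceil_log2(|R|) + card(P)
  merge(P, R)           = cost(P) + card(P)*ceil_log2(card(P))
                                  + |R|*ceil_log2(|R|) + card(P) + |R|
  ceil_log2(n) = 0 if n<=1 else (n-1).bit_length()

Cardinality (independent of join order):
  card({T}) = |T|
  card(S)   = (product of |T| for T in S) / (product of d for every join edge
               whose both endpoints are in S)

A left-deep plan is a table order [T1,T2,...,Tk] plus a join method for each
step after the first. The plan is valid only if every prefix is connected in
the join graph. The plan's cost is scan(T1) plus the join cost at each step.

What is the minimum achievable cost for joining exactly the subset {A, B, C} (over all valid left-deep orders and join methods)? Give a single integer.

2720

Selinger DP over subsets of {A,B,C}:
  {A}: scan cost=250, card=250
  {C}: scan cost=300, card=300
  {B}: scan cost=40, card=40
  {AC}: card=15000; try (A,hash)→4600, (C,merge)→5500, (A,merge)→5550, (C,hash)→5900, (A,nl_idx)→17700, (C,nl)→75250 …(+1); best=4600 via (A,hash)
  {AB}: card=40; try (A,nl_idx)→400, (B,hash)→980, (A,merge)→2570, (B,merge)→2780, (A,hash)→4080, (A,nl)→10040 …(+1); best=400 via (A,nl_idx)
  {BC}: card=200; try (B,hash)→1080, (C,merge)→3320, (B,merge)→3580, (C,hash)→5480, (C,nl)→12040, (B,nl)→12300; best=1080 via (B,hash)
  {ABC}: card=40; try (A,nl_idx)→2720, (C,merge)→3680, (A,merge)→5130, (A,hash)→5280, (C,hash)→5840, (C,nl)→12400 …(+4); best=2720 via (A,nl_idx)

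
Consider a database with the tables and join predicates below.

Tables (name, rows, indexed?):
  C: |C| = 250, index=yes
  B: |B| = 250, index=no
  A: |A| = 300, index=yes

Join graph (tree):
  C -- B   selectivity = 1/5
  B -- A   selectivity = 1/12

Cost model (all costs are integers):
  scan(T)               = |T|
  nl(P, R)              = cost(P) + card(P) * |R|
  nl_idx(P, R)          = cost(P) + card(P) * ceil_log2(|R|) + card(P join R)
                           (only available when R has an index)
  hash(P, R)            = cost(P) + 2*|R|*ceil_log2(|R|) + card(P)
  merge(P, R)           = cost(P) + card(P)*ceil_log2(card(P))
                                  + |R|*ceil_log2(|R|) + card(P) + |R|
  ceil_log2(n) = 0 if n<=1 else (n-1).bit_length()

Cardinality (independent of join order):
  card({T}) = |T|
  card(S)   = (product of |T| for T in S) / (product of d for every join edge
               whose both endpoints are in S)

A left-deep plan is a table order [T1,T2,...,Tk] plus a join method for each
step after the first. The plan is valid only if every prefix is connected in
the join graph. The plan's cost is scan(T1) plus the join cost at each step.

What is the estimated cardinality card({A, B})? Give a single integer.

Tables in S: A(300), B(250)
Edges inside S: B-A(d=12)
numerator = 300 * 250 = 75000
denominator = 12 = 12
card(S) = 75000 / 12 = 6250

6250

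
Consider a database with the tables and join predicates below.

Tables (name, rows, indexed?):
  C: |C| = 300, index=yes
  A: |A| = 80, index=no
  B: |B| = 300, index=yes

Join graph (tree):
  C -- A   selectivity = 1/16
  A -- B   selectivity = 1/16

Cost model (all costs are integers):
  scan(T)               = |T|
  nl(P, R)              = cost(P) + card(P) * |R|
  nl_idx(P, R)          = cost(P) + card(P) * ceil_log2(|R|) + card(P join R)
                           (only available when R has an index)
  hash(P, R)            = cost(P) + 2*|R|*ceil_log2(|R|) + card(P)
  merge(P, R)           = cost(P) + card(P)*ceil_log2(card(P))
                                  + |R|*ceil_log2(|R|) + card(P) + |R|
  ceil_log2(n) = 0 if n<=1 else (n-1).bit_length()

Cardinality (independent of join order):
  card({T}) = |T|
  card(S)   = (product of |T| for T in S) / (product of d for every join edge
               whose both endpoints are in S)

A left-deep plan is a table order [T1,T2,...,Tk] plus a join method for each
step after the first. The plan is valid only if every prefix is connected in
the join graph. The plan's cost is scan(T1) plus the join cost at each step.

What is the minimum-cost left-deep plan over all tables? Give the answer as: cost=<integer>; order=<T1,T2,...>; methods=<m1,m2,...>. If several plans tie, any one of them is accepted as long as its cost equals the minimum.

Selinger DP (subsets sized 1..n):
  {C}: scan cost=300, card=300
  {A}: scan cost=80, card=80
  {B}: scan cost=300, card=300
  {AC}: card=1500; try (A,hash)→1720, (C,nl_idx)→2300, (C,merge)→3720, (A,merge)→3940, (C,hash)→5560, (C,nl)→24080 …(+1); best=1720 via (A,hash)
  {AB}: card=1500; try (A,hash)→1720, (B,nl_idx)→2300, (B,merge)→3720, (A,merge)→3940, (B,hash)→5560, (B,nl)→24080 …(+1); best=1720 via (A,hash)
  {ABC}: card=28125; try (C,hash)→8620, (B,hash)→8620, (C,merge)→22720, (B,merge)→22720, (C,nl_idx)→43345, (B,nl_idx)→43345 …(+2); best=8620 via (C,hash)

cost=8620; order=B,A,C; methods=hash,hash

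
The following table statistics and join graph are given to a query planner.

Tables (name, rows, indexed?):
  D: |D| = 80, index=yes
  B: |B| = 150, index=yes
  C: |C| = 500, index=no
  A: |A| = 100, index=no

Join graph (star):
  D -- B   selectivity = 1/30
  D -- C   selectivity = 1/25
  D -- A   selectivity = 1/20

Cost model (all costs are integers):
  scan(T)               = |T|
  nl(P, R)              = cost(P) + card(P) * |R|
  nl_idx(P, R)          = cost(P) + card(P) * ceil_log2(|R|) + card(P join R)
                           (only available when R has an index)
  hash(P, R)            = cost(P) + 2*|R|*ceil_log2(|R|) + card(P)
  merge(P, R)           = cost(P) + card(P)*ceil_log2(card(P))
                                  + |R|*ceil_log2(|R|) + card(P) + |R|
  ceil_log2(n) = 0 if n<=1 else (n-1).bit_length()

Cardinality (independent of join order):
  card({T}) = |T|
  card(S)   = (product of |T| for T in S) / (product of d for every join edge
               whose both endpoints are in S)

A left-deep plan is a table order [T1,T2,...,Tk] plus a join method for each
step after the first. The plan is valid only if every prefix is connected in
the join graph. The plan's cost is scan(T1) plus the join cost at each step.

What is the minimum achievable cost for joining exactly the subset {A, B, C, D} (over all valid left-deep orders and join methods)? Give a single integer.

Selinger DP over subsets of {A,B,C,D}:
  {D}: scan cost=80, card=80
  {B}: scan cost=150, card=150
  {C}: scan cost=500, card=500
  {A}: scan cost=100, card=100
  {BD}: card=400; try (B,nl_idx)→1120, (D,hash)→1420, (D,nl_idx)→1600, (B,merge)→2070, (D,merge)→2140, (B,hash)→2560 …(+2); best=1120 via (B,nl_idx)
  {CD}: card=1600; try (D,hash)→2120, (D,nl_idx)→5600, (C,merge)→5720, (D,merge)→6140, (C,hash)→9160, (C,nl)→40080 …(+1); best=2120 via (D,hash)
  {AD}: card=400; try (D,nl_idx)→1200, (D,hash)→1320, (A,merge)→1520, (D,merge)→1540, (A,hash)→1560, (A,nl)→8080 …(+1); best=1200 via (D,nl_idx)
  {BCD}: card=8000; try (B,hash)→6120, (C,merge)→10120, (C,hash)→10520, (B,merge)→22670, (B,nl_idx)→22920, (C,nl)→201120 …(+1); best=6120 via (B,hash)
  {ABD}: card=2000; try (A,hash)→2920, (B,hash)→4000, (A,merge)→5920, (B,nl_idx)→6400, (B,merge)→6550, (A,nl)→41120 …(+1); best=2920 via (A,hash)
  {ACD}: card=8000; try (A,hash)→5120, (C,merge)→10200, (C,hash)→10600, (A,merge)→22120, (A,nl)→162120, (C,nl)→201200; best=5120 via (A,hash)
  {ABCD}: card=40000; try (C,hash)→13920, (B,hash)→15520, (A,hash)→15520, (C,merge)→31920, (B,nl_idx)→109120, (B,merge)→118470 …(+4); best=13920 via (C,hash)

13920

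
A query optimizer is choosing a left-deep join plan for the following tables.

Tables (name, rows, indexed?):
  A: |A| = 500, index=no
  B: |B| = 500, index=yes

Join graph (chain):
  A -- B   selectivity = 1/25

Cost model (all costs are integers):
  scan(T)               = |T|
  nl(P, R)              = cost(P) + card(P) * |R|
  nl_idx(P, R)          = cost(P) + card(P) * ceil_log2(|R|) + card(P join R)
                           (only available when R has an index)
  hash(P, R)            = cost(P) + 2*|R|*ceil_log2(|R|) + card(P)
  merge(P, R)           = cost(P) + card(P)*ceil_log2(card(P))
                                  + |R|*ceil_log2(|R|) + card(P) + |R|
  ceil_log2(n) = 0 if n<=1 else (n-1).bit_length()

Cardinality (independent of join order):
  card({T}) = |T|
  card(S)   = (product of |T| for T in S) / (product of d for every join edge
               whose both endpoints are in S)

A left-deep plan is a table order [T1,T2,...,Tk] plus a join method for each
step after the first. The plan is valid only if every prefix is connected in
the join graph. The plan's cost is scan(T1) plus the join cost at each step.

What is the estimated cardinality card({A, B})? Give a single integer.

Tables in S: A(500), B(500)
Edges inside S: A-B(d=25)
numerator = 500 * 500 = 250000
denominator = 25 = 25
card(S) = 250000 / 25 = 10000

10000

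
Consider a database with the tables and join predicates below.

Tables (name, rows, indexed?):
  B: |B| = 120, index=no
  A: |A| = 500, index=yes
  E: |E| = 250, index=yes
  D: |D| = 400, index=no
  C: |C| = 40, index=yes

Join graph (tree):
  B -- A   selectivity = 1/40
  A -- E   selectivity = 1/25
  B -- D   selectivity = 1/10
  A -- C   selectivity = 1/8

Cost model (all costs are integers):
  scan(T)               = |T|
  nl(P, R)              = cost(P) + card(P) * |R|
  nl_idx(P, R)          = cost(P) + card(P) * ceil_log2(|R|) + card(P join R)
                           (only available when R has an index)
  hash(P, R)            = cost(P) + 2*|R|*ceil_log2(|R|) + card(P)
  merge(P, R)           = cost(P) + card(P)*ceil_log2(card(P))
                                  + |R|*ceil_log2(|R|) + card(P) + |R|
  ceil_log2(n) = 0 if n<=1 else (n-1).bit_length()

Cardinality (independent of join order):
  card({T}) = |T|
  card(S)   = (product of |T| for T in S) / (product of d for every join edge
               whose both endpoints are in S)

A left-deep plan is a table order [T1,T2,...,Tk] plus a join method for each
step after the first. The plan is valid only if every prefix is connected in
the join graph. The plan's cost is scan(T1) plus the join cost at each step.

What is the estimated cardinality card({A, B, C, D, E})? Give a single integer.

Tables in S: A(500), B(120), C(40), D(400), E(250)
Edges inside S: B-A(d=40), A-E(d=25), B-D(d=10), A-C(d=8)
numerator = 500 * 120 * 40 * 400 * 250 = 240000000000
denominator = 40 * 25 * 10 * 8 = 80000
card(S) = 240000000000 / 80000 = 3000000

3000000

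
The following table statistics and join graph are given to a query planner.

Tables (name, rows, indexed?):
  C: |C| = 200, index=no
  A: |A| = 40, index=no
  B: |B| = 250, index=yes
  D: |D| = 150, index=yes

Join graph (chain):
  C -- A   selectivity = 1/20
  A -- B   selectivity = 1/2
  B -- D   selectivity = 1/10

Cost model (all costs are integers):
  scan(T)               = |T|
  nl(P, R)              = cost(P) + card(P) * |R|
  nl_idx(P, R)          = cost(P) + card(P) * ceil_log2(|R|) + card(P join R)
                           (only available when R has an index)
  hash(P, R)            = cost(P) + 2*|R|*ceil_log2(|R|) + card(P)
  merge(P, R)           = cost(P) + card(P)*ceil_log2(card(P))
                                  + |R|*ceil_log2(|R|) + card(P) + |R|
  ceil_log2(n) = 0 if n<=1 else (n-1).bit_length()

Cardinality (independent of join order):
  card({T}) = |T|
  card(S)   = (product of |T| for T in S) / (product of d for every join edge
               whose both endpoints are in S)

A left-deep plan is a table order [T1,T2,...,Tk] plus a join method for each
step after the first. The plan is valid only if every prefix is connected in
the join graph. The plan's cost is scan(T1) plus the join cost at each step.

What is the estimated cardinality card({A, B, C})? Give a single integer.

50000

Tables in S: A(40), B(250), C(200)
Edges inside S: C-A(d=20), A-B(d=2)
numerator = 40 * 250 * 200 = 2000000
denominator = 20 * 2 = 40
card(S) = 2000000 / 40 = 50000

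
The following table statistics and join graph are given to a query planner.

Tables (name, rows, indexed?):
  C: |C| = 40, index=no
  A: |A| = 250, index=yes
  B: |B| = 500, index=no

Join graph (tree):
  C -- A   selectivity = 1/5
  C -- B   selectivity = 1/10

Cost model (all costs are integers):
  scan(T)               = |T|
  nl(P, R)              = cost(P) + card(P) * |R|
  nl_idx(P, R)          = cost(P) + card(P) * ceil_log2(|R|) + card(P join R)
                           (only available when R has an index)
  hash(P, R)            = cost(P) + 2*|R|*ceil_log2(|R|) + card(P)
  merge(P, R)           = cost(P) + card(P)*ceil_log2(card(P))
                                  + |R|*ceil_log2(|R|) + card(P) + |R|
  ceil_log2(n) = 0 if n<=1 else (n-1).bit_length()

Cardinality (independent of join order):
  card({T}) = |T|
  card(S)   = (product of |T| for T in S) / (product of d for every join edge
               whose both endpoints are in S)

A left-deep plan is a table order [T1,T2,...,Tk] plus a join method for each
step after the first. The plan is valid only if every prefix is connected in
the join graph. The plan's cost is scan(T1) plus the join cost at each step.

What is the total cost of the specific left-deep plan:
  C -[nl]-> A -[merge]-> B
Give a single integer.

39040

step 1: scan C: cost=40, card=40
step 2: join A via nl
    card(P join A) = 40*250/(5) = 2000
    cost = 40 + 40*250 = 10040
step 3: join B via merge
    card(P join B) = 2000*500/(10) = 100000
    cost = 10040 + 2000*11 + 500*9 + 2000 + 500 = 39040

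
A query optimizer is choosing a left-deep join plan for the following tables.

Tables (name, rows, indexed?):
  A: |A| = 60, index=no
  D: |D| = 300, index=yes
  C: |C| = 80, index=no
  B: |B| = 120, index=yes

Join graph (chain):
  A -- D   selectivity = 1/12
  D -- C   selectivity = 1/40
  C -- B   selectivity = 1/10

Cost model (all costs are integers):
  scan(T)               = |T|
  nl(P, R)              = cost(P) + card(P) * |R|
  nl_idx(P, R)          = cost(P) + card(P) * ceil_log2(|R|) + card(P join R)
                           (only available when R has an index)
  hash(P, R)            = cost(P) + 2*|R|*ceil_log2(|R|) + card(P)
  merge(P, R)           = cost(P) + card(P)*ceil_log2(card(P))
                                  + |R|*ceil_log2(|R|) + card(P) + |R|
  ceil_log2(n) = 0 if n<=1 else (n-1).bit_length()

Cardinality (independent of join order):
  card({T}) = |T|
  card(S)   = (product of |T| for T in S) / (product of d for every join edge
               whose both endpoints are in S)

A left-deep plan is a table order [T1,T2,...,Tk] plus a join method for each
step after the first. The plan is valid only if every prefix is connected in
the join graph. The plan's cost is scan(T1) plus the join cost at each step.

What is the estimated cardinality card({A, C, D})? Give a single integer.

Tables in S: A(60), C(80), D(300)
Edges inside S: A-D(d=12), D-C(d=40)
numerator = 60 * 80 * 300 = 1440000
denominator = 12 * 40 = 480
card(S) = 1440000 / 480 = 3000

3000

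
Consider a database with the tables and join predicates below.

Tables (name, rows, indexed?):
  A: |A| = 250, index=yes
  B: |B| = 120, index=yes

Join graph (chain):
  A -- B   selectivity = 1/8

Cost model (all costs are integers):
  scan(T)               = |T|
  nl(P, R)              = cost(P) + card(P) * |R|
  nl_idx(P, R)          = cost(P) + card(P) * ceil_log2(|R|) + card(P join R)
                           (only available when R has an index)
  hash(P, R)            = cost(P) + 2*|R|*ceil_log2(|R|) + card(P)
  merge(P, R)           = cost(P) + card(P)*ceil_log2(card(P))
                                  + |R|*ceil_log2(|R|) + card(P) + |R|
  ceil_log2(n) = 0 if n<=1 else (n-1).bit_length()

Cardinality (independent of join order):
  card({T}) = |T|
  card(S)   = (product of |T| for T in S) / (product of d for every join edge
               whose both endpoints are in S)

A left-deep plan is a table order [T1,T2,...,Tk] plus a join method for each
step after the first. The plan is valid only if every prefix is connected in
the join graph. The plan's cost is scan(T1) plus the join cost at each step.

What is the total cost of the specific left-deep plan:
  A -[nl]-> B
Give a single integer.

step 1: scan A: cost=250, card=250
step 2: join B via nl
    card(P join B) = 250*120/(8) = 3750
    cost = 250 + 250*120 = 30250

30250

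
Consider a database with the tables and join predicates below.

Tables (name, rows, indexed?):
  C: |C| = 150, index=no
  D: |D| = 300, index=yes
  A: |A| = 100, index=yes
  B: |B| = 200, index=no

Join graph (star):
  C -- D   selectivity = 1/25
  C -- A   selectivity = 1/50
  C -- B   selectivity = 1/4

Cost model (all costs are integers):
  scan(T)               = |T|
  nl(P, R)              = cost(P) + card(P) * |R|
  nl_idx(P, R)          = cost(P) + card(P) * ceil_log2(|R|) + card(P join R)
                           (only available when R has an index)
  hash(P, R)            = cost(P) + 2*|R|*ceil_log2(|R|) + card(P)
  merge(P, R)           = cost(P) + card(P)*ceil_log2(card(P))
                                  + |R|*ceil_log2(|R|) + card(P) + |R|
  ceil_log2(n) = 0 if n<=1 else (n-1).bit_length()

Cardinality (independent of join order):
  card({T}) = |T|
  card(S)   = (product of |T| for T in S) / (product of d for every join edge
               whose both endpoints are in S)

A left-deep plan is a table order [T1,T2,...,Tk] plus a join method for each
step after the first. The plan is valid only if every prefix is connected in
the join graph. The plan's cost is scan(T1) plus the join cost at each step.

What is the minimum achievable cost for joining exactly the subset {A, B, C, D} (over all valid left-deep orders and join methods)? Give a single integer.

Selinger DP over subsets of {A,B,C,D}:
  {C}: scan cost=150, card=150
  {D}: scan cost=300, card=300
  {A}: scan cost=100, card=100
  {B}: scan cost=200, card=200
  {CD}: card=1800; try (C,hash)→3000, (D,nl_idx)→3300, (D,merge)→4500, (C,merge)→4650, (D,hash)→5700, (D,nl)→45150 …(+1); best=3000 via (C,hash)
  {AC}: card=300; try (A,nl_idx)→1500, (A,hash)→1700, (C,merge)→2250, (A,merge)→2300, (C,hash)→2600, (C,nl)→15100 …(+1); best=1500 via (A,nl_idx)
  {BC}: card=7500; try (C,hash)→2800, (B,merge)→3300, (C,merge)→3350, (B,hash)→3500, (B,nl)→30150, (C,nl)→30200; best=2800 via (C,hash)
  {ACD}: card=3600; try (A,hash)→6200, (D,hash)→7200, (D,merge)→7500, (D,nl_idx)→7800, (A,nl_idx)→19200, (A,merge)→25400 …(+2); best=6200 via (A,hash)
  {BCD}: card=90000; try (B,hash)→8000, (D,hash)→15700, (B,merge)→26400, (D,merge)→110800, (D,nl_idx)→160300, (B,nl)→363000 …(+1); best=8000 via (B,hash)
  {ABC}: card=15000; try (B,hash)→5000, (B,merge)→6300, (A,hash)→11700, (B,nl)→61500, (A,nl_idx)→70300, (A,merge)→108600 …(+1); best=5000 via (B,hash)
  {ABCD}: card=180000; try (B,hash)→13000, (D,hash)→25400, (B,merge)→54800, (A,hash)→99400, (D,merge)→233000, (D,nl_idx)→320000 …(+5); best=13000 via (B,hash)

13000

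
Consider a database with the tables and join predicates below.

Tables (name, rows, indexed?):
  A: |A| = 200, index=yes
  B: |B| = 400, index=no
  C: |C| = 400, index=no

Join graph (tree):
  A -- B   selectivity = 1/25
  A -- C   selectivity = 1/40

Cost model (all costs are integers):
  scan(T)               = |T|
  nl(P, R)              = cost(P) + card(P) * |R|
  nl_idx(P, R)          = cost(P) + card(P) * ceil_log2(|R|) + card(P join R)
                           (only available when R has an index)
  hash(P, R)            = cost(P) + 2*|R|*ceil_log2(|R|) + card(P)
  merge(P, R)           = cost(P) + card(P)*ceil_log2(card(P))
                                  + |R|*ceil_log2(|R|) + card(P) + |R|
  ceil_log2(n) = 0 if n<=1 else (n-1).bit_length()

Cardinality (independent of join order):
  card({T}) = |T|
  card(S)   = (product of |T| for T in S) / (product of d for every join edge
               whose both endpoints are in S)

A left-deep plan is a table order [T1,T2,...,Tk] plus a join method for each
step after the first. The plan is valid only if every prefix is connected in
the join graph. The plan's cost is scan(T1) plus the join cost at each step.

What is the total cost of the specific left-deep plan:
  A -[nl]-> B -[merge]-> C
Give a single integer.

step 1: scan A: cost=200, card=200
step 2: join B via nl
    card(P join B) = 200*400/(25) = 3200
    cost = 200 + 200*400 = 80200
step 3: join C via merge
    card(P join C) = 3200*400/(40) = 32000
    cost = 80200 + 3200*12 + 400*9 + 3200 + 400 = 125800

125800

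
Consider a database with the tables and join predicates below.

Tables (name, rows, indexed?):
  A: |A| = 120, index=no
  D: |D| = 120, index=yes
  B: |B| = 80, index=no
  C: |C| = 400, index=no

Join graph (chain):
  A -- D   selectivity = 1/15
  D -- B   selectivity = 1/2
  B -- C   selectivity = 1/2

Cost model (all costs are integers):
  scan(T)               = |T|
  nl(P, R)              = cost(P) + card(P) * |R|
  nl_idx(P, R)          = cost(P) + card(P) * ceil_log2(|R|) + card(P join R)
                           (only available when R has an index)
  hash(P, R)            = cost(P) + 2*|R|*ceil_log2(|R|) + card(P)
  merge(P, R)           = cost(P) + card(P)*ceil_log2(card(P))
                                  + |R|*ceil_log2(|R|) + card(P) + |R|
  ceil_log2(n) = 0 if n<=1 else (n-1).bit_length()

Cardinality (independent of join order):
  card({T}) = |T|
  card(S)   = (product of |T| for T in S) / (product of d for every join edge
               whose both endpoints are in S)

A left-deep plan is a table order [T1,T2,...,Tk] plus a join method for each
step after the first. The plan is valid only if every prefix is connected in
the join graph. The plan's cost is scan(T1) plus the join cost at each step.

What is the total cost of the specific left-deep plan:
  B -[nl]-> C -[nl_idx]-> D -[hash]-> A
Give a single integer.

2065760

step 1: scan B: cost=80, card=80
step 2: join C via nl
    card(P join C) = 80*400/(2) = 16000
    cost = 80 + 80*400 = 32080
step 3: join D via nl_idx
    card(P join D) = 16000*120/(2) = 960000
    cost = 32080 + 16000*7 + 960000 = 1104080
step 4: join A via hash
    card(P join A) = 960000*120/(15) = 7680000
    cost = 1104080 + 2*120*7 + 960000 = 2065760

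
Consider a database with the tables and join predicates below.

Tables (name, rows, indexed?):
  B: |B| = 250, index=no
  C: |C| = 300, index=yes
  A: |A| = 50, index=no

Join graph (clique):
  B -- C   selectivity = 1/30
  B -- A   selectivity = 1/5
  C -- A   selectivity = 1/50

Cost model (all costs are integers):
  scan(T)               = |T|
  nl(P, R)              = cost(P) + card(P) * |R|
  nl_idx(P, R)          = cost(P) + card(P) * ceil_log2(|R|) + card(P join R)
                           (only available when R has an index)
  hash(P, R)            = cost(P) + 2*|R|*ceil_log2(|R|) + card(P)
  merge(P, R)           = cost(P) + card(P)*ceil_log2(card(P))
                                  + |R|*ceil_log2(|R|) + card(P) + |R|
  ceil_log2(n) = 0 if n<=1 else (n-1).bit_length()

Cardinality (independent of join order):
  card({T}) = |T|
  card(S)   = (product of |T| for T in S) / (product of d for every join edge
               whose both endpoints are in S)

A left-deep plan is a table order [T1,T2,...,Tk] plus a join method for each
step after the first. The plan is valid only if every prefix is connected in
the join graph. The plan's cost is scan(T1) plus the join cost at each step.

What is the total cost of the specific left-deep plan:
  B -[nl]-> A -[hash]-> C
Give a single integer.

20650

step 1: scan B: cost=250, card=250
step 2: join A via nl
    card(P join A) = 250*50/(5) = 2500
    cost = 250 + 250*50 = 12750
step 3: join C via hash
    card(P join C) = 2500*300/(30*50) = 500
    cost = 12750 + 2*300*9 + 2500 = 20650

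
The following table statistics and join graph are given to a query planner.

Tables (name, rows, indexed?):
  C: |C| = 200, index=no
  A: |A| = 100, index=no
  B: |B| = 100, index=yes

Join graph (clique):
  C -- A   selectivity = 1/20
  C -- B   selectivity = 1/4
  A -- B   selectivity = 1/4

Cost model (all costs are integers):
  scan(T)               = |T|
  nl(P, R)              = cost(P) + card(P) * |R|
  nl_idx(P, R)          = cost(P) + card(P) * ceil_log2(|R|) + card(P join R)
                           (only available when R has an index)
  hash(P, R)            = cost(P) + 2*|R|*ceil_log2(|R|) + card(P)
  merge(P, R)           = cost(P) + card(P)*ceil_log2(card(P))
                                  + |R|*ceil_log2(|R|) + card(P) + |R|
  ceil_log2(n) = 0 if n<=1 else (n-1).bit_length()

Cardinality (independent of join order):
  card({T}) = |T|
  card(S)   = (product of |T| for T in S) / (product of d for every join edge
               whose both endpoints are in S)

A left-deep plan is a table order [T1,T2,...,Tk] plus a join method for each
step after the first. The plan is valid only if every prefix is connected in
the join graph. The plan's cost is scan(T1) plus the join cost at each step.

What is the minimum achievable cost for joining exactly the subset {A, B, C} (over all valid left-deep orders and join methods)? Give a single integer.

4200

Selinger DP over subsets of {A,B,C}:
  {C}: scan cost=200, card=200
  {A}: scan cost=100, card=100
  {B}: scan cost=100, card=100
  {AC}: card=1000; try (A,hash)→1800, (C,merge)→2700, (A,merge)→2800, (C,hash)→3400, (C,nl)→20100, (A,nl)→20200; best=1800 via (A,hash)
  {BC}: card=5000; try (B,hash)→1800, (C,merge)→2700, (B,merge)→2800, (C,hash)→3400, (B,nl_idx)→6600, (C,nl)→20100 …(+1); best=1800 via (B,hash)
  {AB}: card=2500; try (B,hash)→1600, (A,hash)→1600, (B,merge)→1700, (A,merge)→1700, (B,nl_idx)→3300, (B,nl)→10100 …(+1); best=1600 via (B,hash)
  {ABC}: card=6250; try (B,hash)→4200, (C,hash)→7300, (A,hash)→8200, (B,merge)→13600, (B,nl_idx)→15050, (C,merge)→35900 …(+4); best=4200 via (B,hash)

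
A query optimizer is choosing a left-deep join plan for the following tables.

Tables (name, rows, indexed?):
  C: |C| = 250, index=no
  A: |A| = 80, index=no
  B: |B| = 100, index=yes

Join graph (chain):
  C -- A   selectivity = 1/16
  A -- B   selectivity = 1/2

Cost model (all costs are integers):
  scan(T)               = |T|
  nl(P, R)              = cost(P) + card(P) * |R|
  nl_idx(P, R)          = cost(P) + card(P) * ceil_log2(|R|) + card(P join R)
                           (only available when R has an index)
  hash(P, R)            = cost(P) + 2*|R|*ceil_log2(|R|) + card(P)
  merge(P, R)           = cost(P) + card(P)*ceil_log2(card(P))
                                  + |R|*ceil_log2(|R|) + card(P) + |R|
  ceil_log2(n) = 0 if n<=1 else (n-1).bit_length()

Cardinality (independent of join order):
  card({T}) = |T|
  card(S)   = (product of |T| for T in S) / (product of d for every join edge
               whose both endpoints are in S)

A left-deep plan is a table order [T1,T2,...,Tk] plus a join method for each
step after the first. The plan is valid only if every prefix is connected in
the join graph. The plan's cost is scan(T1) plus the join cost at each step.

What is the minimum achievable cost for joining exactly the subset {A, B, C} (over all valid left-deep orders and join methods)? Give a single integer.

Selinger DP over subsets of {A,B,C}:
  {C}: scan cost=250, card=250
  {A}: scan cost=80, card=80
  {B}: scan cost=100, card=100
  {AC}: card=1250; try (A,hash)→1620, (C,merge)→2970, (A,merge)→3140, (C,hash)→4160, (C,nl)→20080, (A,nl)→20250; best=1620 via (A,hash)
  {AB}: card=4000; try (A,hash)→1320, (B,merge)→1520, (A,merge)→1540, (B,hash)→1560, (B,nl_idx)→4640, (B,nl)→8080 …(+1); best=1320 via (A,hash)
  {ABC}: card=62500; try (B,hash)→4270, (C,hash)→9320, (B,merge)→17420, (C,merge)→55570, (B,nl_idx)→72870, (B,nl)→126620 …(+1); best=4270 via (B,hash)

4270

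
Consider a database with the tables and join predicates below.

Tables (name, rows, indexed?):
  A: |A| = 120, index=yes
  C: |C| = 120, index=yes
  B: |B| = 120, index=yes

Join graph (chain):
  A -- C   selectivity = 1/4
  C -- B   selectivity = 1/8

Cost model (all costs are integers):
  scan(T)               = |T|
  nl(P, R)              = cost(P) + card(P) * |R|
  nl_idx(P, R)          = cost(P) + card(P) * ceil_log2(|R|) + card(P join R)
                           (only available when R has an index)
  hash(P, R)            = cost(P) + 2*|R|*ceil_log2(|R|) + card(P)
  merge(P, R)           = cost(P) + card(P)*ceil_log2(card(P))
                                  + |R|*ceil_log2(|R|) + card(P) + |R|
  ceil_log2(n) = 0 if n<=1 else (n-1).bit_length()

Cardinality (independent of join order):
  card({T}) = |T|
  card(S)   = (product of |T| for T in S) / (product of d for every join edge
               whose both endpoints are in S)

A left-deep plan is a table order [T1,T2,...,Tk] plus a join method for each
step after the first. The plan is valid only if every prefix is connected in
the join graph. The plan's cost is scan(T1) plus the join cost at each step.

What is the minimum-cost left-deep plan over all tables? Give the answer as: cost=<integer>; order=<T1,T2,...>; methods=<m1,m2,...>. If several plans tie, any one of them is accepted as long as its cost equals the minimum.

Selinger DP (subsets sized 1..n):
  {A}: scan cost=120, card=120
  {C}: scan cost=120, card=120
  {B}: scan cost=120, card=120
  {AC}: card=3600; try (C,hash)→1920, (A,hash)→1920, (C,merge)→2040, (A,merge)→2040, (C,nl_idx)→4560, (A,nl_idx)→4560 …(+2); best=1920 via (C,hash)
  {BC}: card=1800; try (C,hash)→1920, (B,hash)→1920, (C,merge)→2040, (B,merge)→2040, (C,nl_idx)→2760, (B,nl_idx)→2760 …(+2); best=1920 via (C,hash)
  {ABC}: card=54000; try (A,hash)→5400, (B,hash)→7200, (A,merge)→24480, (B,merge)→49680, (A,nl_idx)→68520, (B,nl_idx)→81120 …(+2); best=5400 via (A,hash)

cost=5400; order=B,C,A; methods=hash,hash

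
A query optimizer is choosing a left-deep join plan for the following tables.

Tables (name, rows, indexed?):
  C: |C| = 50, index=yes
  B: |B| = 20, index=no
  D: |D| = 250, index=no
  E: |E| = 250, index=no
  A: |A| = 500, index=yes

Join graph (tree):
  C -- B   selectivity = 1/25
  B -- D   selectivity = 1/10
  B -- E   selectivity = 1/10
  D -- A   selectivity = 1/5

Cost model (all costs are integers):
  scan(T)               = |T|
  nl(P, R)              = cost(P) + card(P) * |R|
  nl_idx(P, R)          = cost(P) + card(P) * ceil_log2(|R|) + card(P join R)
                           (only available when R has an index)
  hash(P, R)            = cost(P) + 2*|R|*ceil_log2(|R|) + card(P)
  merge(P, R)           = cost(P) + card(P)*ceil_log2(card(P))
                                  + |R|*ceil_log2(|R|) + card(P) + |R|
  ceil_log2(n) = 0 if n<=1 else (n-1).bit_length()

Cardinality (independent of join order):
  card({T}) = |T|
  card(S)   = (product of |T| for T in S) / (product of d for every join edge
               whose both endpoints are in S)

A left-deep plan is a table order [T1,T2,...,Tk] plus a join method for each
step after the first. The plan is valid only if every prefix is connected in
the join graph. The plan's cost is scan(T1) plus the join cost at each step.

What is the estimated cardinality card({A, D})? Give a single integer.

Tables in S: A(500), D(250)
Edges inside S: D-A(d=5)
numerator = 500 * 250 = 125000
denominator = 5 = 5
card(S) = 125000 / 5 = 25000

25000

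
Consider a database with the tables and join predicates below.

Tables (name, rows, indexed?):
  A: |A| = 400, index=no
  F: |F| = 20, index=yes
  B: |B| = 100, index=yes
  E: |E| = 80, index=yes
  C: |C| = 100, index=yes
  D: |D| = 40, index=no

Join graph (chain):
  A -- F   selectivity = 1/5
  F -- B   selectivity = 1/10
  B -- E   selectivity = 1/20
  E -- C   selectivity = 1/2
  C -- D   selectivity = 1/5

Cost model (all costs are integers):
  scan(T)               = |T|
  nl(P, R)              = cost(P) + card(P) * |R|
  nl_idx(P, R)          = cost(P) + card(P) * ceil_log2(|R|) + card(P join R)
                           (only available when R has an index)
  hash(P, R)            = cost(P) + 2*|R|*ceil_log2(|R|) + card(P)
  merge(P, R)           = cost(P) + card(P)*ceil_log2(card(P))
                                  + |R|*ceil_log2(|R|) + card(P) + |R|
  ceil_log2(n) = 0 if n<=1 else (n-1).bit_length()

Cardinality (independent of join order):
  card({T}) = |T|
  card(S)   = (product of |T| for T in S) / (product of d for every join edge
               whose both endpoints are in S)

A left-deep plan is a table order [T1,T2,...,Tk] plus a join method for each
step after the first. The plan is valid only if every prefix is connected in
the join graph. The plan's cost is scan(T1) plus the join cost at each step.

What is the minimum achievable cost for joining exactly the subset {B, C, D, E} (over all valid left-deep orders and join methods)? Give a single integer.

23320

Selinger DP over subsets of {B,C,D,E}:
  {B}: scan cost=100, card=100
  {E}: scan cost=80, card=80
  {C}: scan cost=100, card=100
  {D}: scan cost=40, card=40
  {BE}: card=400; try (B,nl_idx)→1040, (E,nl_idx)→1200, (E,hash)→1320, (B,merge)→1520, (E,merge)→1540, (B,hash)→1560 …(+2); best=1040 via (B,nl_idx)
  {CE}: card=4000; try (E,hash)→1320, (C,merge)→1520, (E,merge)→1540, (C,hash)→1560, (C,nl_idx)→4640, (E,nl_idx)→4800 …(+2); best=1320 via (E,hash)
  {CD}: card=800; try (D,hash)→680, (C,merge)→1120, (C,nl_idx)→1120, (D,merge)→1180, (C,hash)→1480, (C,nl)→4040 …(+1); best=680 via (D,hash)
  {BCE}: card=20000; try (C,hash)→2840, (C,merge)→5840, (B,hash)→6720, (C,nl_idx)→23840, (C,nl)→41040, (B,nl_idx)→49320 …(+2); best=2840 via (C,hash)
  {CDE}: card=32000; try (E,hash)→2600, (D,hash)→5800, (E,merge)→10120, (E,nl_idx)→38280, (D,merge)→53600, (E,nl)→64680 …(+1); best=2600 via (E,hash)
  {BCDE}: card=160000; try (D,hash)→23320, (B,hash)→36000, (D,merge)→323120, (B,nl_idx)→386600, (B,merge)→515400, (D,nl)→802840 …(+1); best=23320 via (D,hash)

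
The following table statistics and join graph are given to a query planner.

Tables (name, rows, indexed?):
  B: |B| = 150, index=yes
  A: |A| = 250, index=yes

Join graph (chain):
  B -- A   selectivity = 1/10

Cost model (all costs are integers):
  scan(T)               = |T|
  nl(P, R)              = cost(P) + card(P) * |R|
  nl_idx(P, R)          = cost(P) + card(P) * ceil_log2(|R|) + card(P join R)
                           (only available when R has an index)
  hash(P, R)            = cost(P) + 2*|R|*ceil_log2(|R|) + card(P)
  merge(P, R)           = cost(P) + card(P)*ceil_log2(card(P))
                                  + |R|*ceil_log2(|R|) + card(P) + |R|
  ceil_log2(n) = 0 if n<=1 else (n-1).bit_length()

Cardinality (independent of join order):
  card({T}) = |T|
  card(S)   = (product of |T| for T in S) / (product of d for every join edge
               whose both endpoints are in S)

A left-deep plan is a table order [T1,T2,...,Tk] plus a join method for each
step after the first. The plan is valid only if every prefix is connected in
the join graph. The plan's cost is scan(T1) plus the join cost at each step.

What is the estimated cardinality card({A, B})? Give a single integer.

3750

Tables in S: A(250), B(150)
Edges inside S: B-A(d=10)
numerator = 250 * 150 = 37500
denominator = 10 = 10
card(S) = 37500 / 10 = 3750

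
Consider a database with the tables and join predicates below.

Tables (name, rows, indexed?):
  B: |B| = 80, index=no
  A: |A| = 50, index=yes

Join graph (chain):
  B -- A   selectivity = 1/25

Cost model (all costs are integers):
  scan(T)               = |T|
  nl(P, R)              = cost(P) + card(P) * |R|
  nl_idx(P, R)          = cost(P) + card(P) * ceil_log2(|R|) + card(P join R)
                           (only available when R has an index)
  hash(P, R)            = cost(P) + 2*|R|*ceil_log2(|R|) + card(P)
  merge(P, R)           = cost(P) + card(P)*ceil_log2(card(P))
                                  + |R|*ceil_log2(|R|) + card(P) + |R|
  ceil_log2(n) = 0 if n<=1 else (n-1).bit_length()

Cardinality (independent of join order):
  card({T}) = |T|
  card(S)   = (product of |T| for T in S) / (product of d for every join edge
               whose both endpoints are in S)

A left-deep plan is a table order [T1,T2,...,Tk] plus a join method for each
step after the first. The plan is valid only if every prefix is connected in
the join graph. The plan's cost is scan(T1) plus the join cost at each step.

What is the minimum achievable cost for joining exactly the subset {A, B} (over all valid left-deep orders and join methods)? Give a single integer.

720

Selinger DP over subsets of {A,B}:
  {B}: scan cost=80, card=80
  {A}: scan cost=50, card=50
  {AB}: card=160; try (A,nl_idx)→720, (A,hash)→760, (B,merge)→1040, (A,merge)→1070, (B,hash)→1220, (B,nl)→4050 …(+1); best=720 via (A,nl_idx)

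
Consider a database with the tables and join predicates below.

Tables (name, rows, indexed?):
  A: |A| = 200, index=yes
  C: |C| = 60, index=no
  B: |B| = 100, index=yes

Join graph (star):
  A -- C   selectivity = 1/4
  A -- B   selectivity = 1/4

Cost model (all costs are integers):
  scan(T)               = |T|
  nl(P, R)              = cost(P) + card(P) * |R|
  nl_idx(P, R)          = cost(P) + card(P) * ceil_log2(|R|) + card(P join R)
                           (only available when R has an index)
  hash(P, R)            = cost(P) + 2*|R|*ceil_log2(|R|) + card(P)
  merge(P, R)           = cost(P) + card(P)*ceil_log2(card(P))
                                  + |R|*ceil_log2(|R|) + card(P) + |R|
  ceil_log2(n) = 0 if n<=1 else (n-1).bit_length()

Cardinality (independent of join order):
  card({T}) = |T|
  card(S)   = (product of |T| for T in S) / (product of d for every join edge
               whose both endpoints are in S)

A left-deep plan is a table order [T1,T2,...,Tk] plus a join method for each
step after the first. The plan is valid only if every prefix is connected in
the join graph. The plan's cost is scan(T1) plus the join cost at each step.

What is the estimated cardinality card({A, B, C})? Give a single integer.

Tables in S: A(200), B(100), C(60)
Edges inside S: A-C(d=4), A-B(d=4)
numerator = 200 * 100 * 60 = 1200000
denominator = 4 * 4 = 16
card(S) = 1200000 / 16 = 75000

75000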